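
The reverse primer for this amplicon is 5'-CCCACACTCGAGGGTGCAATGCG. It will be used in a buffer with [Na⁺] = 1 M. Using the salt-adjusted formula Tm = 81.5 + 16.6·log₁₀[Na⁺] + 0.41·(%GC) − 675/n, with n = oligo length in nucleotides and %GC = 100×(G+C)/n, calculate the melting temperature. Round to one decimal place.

78.9°C

Length n = 23. Base counts: G=7, C=8, A=5, T=3
G+C = 15, so %GC = 15/23 × 100 = 65.217%
Salt term: 16.6 × (0) = 0
GC term: 0.41 × 65.217 = 26.739; length term: −675/23 = −29.348
Tm = 81.5 + (0) + 26.739 − 29.348 = 78.891 → 78.9°C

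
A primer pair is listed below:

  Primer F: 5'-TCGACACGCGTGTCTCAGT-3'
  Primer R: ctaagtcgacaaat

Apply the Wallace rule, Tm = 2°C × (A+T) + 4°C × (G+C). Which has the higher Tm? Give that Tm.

Primer F, 60°C

Primer F: A+T=8, G+C=11 → Tm = 2(8)+4(11) = 60°C
Primer R: A+T=9, G+C=5 → Tm = 2(9)+4(5) = 38°C
60°C vs 38°C → primer F is higher.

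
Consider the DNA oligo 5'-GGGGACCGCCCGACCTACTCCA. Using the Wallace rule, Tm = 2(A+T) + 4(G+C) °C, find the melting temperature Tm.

Base counts: C=10, A=4, T=2, G=6
A+T = 6, G+C = 16
Tm = 2(6) + 4(16) = 12 + 64 = 76°C

76°C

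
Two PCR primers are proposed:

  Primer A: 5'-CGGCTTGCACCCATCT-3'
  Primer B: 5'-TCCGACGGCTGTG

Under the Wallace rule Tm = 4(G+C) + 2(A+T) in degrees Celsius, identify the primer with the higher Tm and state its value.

Primer A: A+T=6, G+C=10 → Tm = 2(6)+4(10) = 52°C
Primer B: A+T=4, G+C=9 → Tm = 2(4)+4(9) = 44°C
52°C vs 44°C → primer A is higher.

Primer A, 52°C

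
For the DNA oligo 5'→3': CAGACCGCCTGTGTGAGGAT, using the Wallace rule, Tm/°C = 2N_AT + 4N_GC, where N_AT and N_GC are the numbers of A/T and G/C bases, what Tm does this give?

64°C

Base counts: A=4, T=4, G=7, C=5
A+T = 8, G+C = 12
Tm = 4·12 + 2·8 = 48 + 16 = 64°C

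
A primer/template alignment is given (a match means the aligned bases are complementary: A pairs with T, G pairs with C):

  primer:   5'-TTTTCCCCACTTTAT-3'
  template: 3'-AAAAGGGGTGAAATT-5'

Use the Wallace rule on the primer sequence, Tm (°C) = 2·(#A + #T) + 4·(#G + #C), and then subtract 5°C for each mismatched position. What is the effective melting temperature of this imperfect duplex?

Primer base counts: A=2, T=8, G=0, C=5 → A+T=10, G+C=5
Perfect-match Tm = 2(10) + 4(5) = 20 + 20 = 40°C
Mismatches (positions where the bases are not complementary): 1 (at position 15)
Effective Tm = 40 − 1×5 = 40 − 5 = 35°C

35°C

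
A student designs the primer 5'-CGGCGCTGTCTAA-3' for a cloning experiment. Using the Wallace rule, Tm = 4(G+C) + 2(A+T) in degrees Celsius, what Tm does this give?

42°C

Base counts: A=2, T=3, C=4, G=4
So N_AT = 5 and N_GC = 8.
Tm = 2×5 + 4×8 = 42°C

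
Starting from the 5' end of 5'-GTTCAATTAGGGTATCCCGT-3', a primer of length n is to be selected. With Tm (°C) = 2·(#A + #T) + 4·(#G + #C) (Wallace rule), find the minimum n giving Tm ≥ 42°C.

n = 16

First 15 bases: GTTCAATTAGGGTAT → Tm = 40°C (< 42°C)
First 16 bases: GTTCAATTAGGGTATC → Tm = 44°C (≥ 42°C)
Since every base adds ≥2°C, Tm only increases with n, so the threshold is first crossed at n = 16.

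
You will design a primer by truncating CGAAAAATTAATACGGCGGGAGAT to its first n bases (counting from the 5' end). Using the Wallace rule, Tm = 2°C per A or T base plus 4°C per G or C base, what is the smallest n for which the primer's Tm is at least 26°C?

n = 11

First 10 bases: CGAAAAATTA → Tm = 24°C (< 26°C)
First 11 bases: CGAAAAATTAA → Tm = 26°C (≥ 26°C)
Since every base adds ≥2°C, Tm only increases with n, so the threshold is first crossed at n = 11.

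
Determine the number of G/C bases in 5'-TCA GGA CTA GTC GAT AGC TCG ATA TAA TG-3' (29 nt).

12

Scanning the sequence gives T=8, G=7, A=9, C=5.
G+C = 7 + 5 = 12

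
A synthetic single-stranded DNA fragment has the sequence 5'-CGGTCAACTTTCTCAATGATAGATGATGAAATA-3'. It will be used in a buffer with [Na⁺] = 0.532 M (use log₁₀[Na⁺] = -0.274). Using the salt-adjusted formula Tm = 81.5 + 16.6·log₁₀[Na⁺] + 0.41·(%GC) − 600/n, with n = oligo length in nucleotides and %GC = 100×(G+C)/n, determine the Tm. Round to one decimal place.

72.4°C

Length n = 33. Counting bases: T=10, G=6, C=5, A=12
G+C = 11, so %GC = 11/33 × 100 = 33.333%
Salt term: 16.6 × (-0.274) = -4.548
GC term: 0.41 × 33.333 = 13.667; length term: −600/33 = −18.182
Tm = 81.5 + (-4.548) + 13.667 − 18.182 = 72.437 → 72.4°C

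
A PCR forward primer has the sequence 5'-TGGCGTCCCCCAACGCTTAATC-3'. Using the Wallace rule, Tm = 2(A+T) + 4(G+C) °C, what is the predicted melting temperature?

T=5, A=4, C=9, G=4
A+T = 9, G+C = 13
Tm = 2×9 + 4×13 = 70°C

70°C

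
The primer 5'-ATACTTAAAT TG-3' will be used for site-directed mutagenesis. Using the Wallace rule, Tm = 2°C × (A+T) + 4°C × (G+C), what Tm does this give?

Scanning the sequence gives T=5, A=5, C=1, G=1.
AT pairs contribute 10, GC pairs contribute 2.
Tm = 4·2 + 2·10 = 8 + 20 = 28°C

28°C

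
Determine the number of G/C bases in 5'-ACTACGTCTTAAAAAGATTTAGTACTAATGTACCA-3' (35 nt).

Base counts: C=6, T=11, A=14, G=4
Total G or C: 4 + 6 = 10

10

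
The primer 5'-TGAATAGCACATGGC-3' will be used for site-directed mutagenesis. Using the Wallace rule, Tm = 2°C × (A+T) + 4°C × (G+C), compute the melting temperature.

Counting bases: C=3, G=4, A=5, T=3
So N_AT = 8 and N_GC = 7.
Tm = 2×8 + 4×7 = 44°C

44°C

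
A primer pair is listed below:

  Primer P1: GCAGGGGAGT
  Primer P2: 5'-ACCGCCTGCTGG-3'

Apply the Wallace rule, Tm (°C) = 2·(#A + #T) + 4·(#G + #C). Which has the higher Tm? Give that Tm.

Primer P2, 42°C

Primer P1: A+T=3, G+C=7 → Tm = 2(3)+4(7) = 34°C
Primer P2: A+T=3, G+C=9 → Tm = 2(3)+4(9) = 42°C
34°C vs 42°C → primer P2 is higher.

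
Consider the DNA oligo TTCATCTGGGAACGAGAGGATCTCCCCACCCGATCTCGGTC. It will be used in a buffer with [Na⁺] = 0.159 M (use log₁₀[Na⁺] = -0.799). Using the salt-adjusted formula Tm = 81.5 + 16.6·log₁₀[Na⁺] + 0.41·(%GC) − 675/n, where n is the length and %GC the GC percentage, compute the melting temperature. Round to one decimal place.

Length n = 41. Base counts: A=8, G=10, T=9, C=14
G+C = 24, so %GC = 24/41 × 100 = 58.537%
Salt term: 16.6 × (-0.799) = -13.263
GC term: 0.41 × 58.537 = 24; length term: −675/41 = −16.463
Tm = 81.5 + (-13.263) + 24 − 16.463 = 75.774 → 75.8°C

75.8°C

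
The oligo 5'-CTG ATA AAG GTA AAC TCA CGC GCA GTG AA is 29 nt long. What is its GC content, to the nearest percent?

45%

A=11, T=5, C=6, G=7
G+C = 7 + 6 = 13 out of 29 bases
%GC = 13/29 × 100 = 44.83% ≈ 45%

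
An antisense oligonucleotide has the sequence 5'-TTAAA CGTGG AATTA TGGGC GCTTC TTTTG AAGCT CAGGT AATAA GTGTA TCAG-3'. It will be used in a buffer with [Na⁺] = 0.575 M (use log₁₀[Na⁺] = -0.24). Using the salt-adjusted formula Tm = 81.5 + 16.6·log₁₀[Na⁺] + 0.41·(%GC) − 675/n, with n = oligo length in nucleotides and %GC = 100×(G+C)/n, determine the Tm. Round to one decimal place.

81.0°C

Length n = 54. Counting bases: G=14, T=18, A=15, C=7
G+C = 21, so %GC = 21/54 × 100 = 38.889%
Salt term: 16.6 × (-0.24) = -3.984
GC term: 0.41 × 38.889 = 15.944; length term: −675/54 = −12.5
Tm = 81.5 + (-3.984) + 15.944 − 12.5 = 80.96 → 81.0°C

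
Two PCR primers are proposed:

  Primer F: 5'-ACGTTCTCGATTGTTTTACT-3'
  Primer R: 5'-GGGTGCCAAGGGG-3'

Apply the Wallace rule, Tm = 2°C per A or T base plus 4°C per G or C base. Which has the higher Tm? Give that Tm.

Primer F, 54°C

Primer F: A+T=13, G+C=7 → Tm = 2(13)+4(7) = 54°C
Primer R: A+T=3, G+C=10 → Tm = 2(3)+4(10) = 46°C
54°C vs 46°C → primer F is higher.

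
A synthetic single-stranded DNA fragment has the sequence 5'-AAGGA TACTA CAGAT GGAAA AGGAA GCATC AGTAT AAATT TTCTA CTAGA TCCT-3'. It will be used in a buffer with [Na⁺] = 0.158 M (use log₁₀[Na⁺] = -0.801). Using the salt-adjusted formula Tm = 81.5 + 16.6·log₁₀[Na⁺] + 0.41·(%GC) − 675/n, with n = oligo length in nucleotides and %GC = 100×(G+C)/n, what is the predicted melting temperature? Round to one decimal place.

Length n = 54. Counting bases: G=10, T=14, A=22, C=8
G+C = 18, so %GC = 18/54 × 100 = 33.333%
Salt term: 16.6 × (-0.801) = -13.297
GC term: 0.41 × 33.333 = 13.667; length term: −675/54 = −12.5
Tm = 81.5 + (-13.297) + 13.667 − 12.5 = 69.37 → 69.4°C

69.4°C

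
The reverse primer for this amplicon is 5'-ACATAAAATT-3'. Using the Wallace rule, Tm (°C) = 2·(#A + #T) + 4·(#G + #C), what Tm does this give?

22°C

Base counts: C=1, A=6, T=3, G=0
So N_AT = 9 and N_GC = 1.
Tm = 2(9) + 4(1) = 18 + 4 = 22°C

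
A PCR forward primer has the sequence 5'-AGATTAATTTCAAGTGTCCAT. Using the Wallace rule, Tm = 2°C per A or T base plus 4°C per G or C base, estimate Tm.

Base counts: A=7, G=3, C=3, T=8
AT pairs contribute 15, GC pairs contribute 6.
Tm = 2(15) + 4(6) = 30 + 24 = 54°C

54°C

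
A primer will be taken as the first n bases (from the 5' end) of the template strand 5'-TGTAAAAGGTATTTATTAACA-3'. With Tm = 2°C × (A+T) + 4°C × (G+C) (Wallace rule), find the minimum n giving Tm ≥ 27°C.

First 10 bases: TGTAAAAGGT → Tm = 26°C (< 27°C)
First 11 bases: TGTAAAAGGTA → Tm = 28°C (≥ 27°C)
Each additional base adds 2°C (A/T) or 4°C (G/C), so Tm is non-decreasing in n; n = 11 is the first length to reach 27°C.

n = 11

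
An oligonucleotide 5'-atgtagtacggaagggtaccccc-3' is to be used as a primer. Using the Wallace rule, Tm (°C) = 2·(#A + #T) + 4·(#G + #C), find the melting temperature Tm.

Scanning the sequence gives C=6, T=4, G=7, A=6.
So N_AT = 10 and N_GC = 13.
Tm = 2×10 + 4×13 = 72°C

72°C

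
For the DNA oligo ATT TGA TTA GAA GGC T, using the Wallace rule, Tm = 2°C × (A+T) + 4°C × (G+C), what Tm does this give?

T=6, A=5, C=1, G=4
A+T = 11, G+C = 5
Tm = 2(11) + 4(5) = 22 + 20 = 42°C

42°C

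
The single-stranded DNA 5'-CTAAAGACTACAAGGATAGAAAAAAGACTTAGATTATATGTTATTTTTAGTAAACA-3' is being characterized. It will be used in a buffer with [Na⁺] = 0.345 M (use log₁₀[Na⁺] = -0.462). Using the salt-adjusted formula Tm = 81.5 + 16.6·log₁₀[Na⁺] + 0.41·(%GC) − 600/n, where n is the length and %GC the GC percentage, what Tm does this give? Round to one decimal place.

Length n = 56. Counting bases: A=26, C=5, T=17, G=8
G+C = 13, so %GC = 13/56 × 100 = 23.214%
Salt term: 16.6 × (-0.462) = -7.669
GC term: 0.41 × 23.214 = 9.518; length term: −600/56 = −10.714
Tm = 81.5 + (-7.669) + 9.518 − 10.714 = 72.635 → 72.6°C

72.6°C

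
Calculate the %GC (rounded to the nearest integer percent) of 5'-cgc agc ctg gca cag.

73%

Counting bases: A=3, T=1, C=6, G=5
G+C = 5 + 6 = 11 out of 15 bases
%GC = 11/15 × 100 = 73.33% ≈ 73%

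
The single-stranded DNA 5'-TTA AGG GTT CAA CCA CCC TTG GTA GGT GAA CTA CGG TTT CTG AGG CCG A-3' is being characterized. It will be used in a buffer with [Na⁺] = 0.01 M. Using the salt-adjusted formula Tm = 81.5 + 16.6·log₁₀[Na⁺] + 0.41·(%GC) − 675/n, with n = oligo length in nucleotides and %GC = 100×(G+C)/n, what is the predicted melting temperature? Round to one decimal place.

55.4°C

Length n = 49. A=11, G=14, T=13, C=11
G+C = 25, so %GC = 25/49 × 100 = 51.02%
Salt term: 16.6 × (-2) = -33.2
GC term: 0.41 × 51.02 = 20.918; length term: −675/49 = −13.776
Tm = 81.5 + (-33.2) + 20.918 − 13.776 = 55.442 → 55.4°C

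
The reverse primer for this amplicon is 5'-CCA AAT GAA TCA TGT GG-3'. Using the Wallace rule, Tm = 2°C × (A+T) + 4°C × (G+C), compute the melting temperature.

Scanning the sequence gives G=4, T=4, A=6, C=3.
So N_AT = 10 and N_GC = 7.
Tm = 4·7 + 2·10 = 28 + 20 = 48°C

48°C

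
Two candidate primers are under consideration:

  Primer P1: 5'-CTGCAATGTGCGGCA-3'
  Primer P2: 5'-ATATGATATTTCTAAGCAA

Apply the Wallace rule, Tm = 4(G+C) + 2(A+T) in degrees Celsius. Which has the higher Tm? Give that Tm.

Primer P1, 48°C

Primer P1: A+T=6, G+C=9 → Tm = 2(6)+4(9) = 48°C
Primer P2: A+T=15, G+C=4 → Tm = 2(15)+4(4) = 46°C
48°C vs 46°C → primer P1 is higher.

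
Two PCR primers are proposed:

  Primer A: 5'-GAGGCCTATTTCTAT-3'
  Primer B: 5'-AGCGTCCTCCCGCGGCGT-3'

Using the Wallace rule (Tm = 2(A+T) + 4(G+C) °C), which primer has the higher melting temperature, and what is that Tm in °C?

Primer B, 64°C

Primer A: A+T=9, G+C=6 → Tm = 2(9)+4(6) = 42°C
Primer B: A+T=4, G+C=14 → Tm = 2(4)+4(14) = 64°C
42°C vs 64°C → primer B is higher.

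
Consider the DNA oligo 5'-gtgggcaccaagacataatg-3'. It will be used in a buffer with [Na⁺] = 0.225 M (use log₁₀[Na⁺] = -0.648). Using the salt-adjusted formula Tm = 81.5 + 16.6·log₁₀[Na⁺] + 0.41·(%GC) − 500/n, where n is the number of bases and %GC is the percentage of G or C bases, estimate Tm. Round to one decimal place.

66.2°C

Length n = 20. Scanning the sequence gives T=3, G=6, C=4, A=7.
G+C = 10, so %GC = 10/20 × 100 = 50%
Salt term: 16.6 × (-0.648) = -10.757
GC term: 0.41 × 50 = 20.5; length term: −500/20 = −25
Tm = 81.5 + (-10.757) + 20.5 − 25 = 66.243 → 66.2°C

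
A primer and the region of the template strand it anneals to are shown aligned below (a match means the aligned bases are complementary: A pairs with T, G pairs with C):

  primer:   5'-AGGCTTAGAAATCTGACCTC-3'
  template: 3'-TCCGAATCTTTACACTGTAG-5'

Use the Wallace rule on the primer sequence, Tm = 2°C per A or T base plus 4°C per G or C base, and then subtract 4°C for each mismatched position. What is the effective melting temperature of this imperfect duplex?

50°C

Primer base counts: A=6, T=5, G=4, C=5 → A+T=11, G+C=9
Perfect-match Tm = 2(11) + 4(9) = 22 + 36 = 58°C
Mismatches (positions where the bases are not complementary): 2 (at positions 13, 18)
Effective Tm = 58 − 2×4 = 58 − 8 = 50°C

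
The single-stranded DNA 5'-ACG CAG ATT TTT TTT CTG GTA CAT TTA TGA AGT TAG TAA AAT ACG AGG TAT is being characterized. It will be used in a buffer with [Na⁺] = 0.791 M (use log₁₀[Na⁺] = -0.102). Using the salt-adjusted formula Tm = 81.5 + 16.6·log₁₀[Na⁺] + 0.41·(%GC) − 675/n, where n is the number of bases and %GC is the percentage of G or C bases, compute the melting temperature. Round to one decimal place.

Length n = 51. C=5, G=10, T=20, A=16
G+C = 15, so %GC = 15/51 × 100 = 29.412%
Salt term: 16.6 × (-0.102) = -1.693
GC term: 0.41 × 29.412 = 12.059; length term: −675/51 = −13.235
Tm = 81.5 + (-1.693) + 12.059 − 13.235 = 78.631 → 78.6°C

78.6°C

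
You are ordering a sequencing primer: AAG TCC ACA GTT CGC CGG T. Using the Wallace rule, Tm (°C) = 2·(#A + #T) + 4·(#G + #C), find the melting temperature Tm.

60°C

T=4, G=5, A=4, C=6
So N_AT = 8 and N_GC = 11.
Tm = 2(8) + 4(11) = 16 + 44 = 60°C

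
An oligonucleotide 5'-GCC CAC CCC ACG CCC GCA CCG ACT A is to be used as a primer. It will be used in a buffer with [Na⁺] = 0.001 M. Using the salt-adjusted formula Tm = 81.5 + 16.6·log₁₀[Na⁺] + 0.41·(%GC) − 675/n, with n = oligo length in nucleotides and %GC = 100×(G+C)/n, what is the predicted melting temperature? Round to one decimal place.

Length n = 25. Base counts: T=1, C=15, A=5, G=4
G+C = 19, so %GC = 19/25 × 100 = 76%
Salt term: 16.6 × (-3) = -49.8
GC term: 0.41 × 76 = 31.16; length term: −675/25 = −27
Tm = 81.5 + (-49.8) + 31.16 − 27 = 35.86 → 35.9°C

35.9°C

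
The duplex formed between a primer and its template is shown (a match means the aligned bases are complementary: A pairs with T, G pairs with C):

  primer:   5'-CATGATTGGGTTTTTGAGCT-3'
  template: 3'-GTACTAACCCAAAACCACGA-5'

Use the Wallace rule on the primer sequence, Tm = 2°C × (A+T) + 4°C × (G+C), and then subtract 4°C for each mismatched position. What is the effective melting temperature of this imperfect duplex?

Primer base counts: A=3, T=9, G=6, C=2 → A+T=12, G+C=8
Perfect-match Tm = 2(12) + 4(8) = 24 + 32 = 56°C
Mismatches (positions where the bases are not complementary): 2 (at positions 15, 17)
Effective Tm = 56 − 2×4 = 56 − 8 = 48°C

48°C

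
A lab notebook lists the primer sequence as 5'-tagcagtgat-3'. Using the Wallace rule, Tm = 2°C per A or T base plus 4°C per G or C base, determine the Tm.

28°C

Scanning the sequence gives T=3, G=3, A=3, C=1.
AT pairs contribute 6, GC pairs contribute 4.
Tm = 2(6) + 4(4) = 12 + 16 = 28°C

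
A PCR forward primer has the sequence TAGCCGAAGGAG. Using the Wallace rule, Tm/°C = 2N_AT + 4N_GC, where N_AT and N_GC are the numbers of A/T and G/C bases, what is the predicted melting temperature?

38°C

A=4, T=1, G=5, C=2
So N_AT = 5 and N_GC = 7.
Tm = 4·7 + 2·5 = 28 + 10 = 38°C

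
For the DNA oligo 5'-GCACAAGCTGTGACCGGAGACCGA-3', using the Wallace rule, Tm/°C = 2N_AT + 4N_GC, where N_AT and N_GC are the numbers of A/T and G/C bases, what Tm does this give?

Counting bases: G=8, C=7, A=7, T=2
A+T = 9, G+C = 15
Tm = 2×9 + 4×15 = 78°C

78°C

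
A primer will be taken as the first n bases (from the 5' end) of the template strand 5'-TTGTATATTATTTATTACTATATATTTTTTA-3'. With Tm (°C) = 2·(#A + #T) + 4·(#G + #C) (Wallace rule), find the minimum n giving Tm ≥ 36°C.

First 16 bases: TTGTATATTATTTATT → Tm = 34°C (< 36°C)
First 17 bases: TTGTATATTATTTATTA → Tm = 36°C (≥ 36°C)
Since every base adds ≥2°C, Tm only increases with n, so the threshold is first crossed at n = 17.

n = 17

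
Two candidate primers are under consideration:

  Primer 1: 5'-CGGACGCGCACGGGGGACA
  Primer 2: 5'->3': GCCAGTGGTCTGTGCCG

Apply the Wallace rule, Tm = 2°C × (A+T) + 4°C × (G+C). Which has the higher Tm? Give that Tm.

Primer 1, 68°C

Primer 1: A+T=4, G+C=15 → Tm = 2(4)+4(15) = 68°C
Primer 2: A+T=5, G+C=12 → Tm = 2(5)+4(12) = 58°C
68°C vs 58°C → primer 1 is higher.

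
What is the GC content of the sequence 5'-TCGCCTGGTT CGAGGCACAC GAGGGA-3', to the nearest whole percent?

65%

T=4, C=7, G=10, A=5
G+C = 10 + 7 = 17 out of 26 bases
%GC = 17/26 × 100 = 65.38% ≈ 65%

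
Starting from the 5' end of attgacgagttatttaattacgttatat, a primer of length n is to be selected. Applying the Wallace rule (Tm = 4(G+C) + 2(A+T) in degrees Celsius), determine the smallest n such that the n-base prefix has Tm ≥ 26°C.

n = 9

First 8 bases: ATTGACGA → Tm = 22°C (< 26°C)
First 9 bases: ATTGACGAG → Tm = 26°C (≥ 26°C)
Each additional base adds 2°C (A/T) or 4°C (G/C), so Tm is non-decreasing in n; n = 9 is the first length to reach 26°C.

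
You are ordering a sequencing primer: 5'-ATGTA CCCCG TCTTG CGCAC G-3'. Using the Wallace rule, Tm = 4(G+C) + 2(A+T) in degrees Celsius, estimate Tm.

Base counts: A=3, C=8, G=5, T=5
A+T = 8, G+C = 13
Tm = 2(8) + 4(13) = 16 + 52 = 68°C

68°C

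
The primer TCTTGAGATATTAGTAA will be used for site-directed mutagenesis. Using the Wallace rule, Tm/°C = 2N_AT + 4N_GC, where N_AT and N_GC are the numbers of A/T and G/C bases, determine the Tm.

Scanning the sequence gives G=3, A=6, C=1, T=7.
AT pairs contribute 13, GC pairs contribute 4.
Tm = 2×13 + 4×4 = 42°C

42°C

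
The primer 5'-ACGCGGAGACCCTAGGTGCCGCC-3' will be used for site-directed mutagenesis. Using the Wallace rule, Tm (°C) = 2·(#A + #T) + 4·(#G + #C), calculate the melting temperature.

80°C

C=9, A=4, G=8, T=2
So N_AT = 6 and N_GC = 17.
Tm = 2×6 + 4×17 = 80°C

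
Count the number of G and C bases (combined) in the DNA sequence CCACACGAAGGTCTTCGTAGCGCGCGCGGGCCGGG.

Counting bases: A=5, T=4, G=14, C=12
G+C = 14 + 12 = 26

26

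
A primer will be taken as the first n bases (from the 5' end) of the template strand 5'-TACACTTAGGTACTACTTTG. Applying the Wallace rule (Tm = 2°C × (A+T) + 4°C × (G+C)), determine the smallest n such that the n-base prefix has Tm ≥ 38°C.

First 13 bases: TACACTTAGGTAC → Tm = 36°C (< 38°C)
First 14 bases: TACACTTAGGTACT → Tm = 38°C (≥ 38°C)
Since every base adds ≥2°C, Tm only increases with n, so the threshold is first crossed at n = 14.

n = 14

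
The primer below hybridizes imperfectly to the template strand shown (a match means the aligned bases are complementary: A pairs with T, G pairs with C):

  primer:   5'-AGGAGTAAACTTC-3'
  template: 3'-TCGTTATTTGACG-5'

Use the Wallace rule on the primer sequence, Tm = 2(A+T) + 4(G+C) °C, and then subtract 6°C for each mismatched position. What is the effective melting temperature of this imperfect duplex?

18°C

Primer base counts: A=5, T=3, G=3, C=2 → A+T=8, G+C=5
Perfect-match Tm = 2(8) + 4(5) = 16 + 20 = 36°C
Mismatches (positions where the bases are not complementary): 3 (at positions 3, 5, 12)
Effective Tm = 36 − 3×6 = 36 − 18 = 18°C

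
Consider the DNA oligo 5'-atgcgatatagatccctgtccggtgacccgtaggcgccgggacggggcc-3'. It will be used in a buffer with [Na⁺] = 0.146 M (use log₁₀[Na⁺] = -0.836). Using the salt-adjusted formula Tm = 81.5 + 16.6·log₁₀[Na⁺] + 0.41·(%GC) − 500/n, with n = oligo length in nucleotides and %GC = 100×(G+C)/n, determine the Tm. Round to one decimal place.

Length n = 49. Scanning the sequence gives T=8, C=15, A=8, G=18.
G+C = 33, so %GC = 33/49 × 100 = 67.347%
Salt term: 16.6 × (-0.836) = -13.878
GC term: 0.41 × 67.347 = 27.612; length term: −500/49 = −10.204
Tm = 81.5 + (-13.878) + 27.612 − 10.204 = 85.03 → 85.0°C

85.0°C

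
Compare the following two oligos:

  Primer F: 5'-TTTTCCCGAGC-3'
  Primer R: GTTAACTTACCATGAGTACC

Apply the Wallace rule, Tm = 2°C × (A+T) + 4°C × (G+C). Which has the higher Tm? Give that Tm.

Primer R, 56°C

Primer F: A+T=5, G+C=6 → Tm = 2(5)+4(6) = 34°C
Primer R: A+T=12, G+C=8 → Tm = 2(12)+4(8) = 56°C
34°C vs 56°C → primer R is higher.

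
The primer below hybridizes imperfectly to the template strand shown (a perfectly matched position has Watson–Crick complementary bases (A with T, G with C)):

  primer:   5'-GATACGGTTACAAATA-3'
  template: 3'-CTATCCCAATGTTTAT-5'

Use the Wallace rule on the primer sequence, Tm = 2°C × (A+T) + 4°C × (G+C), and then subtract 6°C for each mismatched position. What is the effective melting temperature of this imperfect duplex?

Primer base counts: A=7, T=4, G=3, C=2 → A+T=11, G+C=5
Perfect-match Tm = 2(11) + 4(5) = 22 + 20 = 42°C
Mismatches (positions where the bases are not complementary): 1 (at position 5)
Effective Tm = 42 − 1×6 = 42 − 6 = 36°C

36°C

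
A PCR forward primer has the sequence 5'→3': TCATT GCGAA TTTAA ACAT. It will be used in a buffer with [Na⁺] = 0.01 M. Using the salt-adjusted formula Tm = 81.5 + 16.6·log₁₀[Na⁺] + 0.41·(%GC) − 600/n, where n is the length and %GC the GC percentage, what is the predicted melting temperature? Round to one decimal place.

Length n = 19. Counting bases: A=7, T=7, G=2, C=3
G+C = 5, so %GC = 5/19 × 100 = 26.316%
Salt term: 16.6 × (-2) = -33.2
GC term: 0.41 × 26.316 = 10.79; length term: −600/19 = −31.579
Tm = 81.5 + (-33.2) + 10.79 − 31.579 = 27.511 → 27.5°C

27.5°C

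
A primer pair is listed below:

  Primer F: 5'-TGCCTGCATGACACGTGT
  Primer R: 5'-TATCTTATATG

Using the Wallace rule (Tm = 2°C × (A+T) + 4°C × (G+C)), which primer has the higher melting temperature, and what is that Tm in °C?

Primer F, 56°C

Primer F: A+T=8, G+C=10 → Tm = 2(8)+4(10) = 56°C
Primer R: A+T=9, G+C=2 → Tm = 2(9)+4(2) = 26°C
56°C vs 26°C → primer F is higher.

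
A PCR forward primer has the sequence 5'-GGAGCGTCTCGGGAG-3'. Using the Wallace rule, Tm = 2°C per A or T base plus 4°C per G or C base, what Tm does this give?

52°C

Counting bases: A=2, G=8, T=2, C=3
A+T = 4, G+C = 11
Tm = 2(4) + 4(11) = 8 + 44 = 52°C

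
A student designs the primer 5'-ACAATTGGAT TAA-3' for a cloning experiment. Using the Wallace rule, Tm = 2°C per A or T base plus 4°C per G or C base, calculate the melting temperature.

32°C

Scanning the sequence gives C=1, G=2, T=4, A=6.
A+T = 10, G+C = 3
Tm = 2×10 + 4×3 = 32°C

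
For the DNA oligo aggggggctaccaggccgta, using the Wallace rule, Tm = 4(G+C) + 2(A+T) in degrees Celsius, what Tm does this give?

Base counts: A=4, T=2, G=9, C=5
AT pairs contribute 6, GC pairs contribute 14.
Tm = 2(6) + 4(14) = 12 + 56 = 68°C

68°C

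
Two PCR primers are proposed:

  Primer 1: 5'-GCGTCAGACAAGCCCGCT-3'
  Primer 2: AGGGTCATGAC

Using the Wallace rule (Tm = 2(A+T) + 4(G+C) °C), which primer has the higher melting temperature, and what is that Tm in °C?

Primer 1: A+T=6, G+C=12 → Tm = 2(6)+4(12) = 60°C
Primer 2: A+T=5, G+C=6 → Tm = 2(5)+4(6) = 34°C
60°C vs 34°C → primer 1 is higher.

Primer 1, 60°C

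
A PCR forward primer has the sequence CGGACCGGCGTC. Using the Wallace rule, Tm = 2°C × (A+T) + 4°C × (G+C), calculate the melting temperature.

C=5, T=1, G=5, A=1
AT pairs contribute 2, GC pairs contribute 10.
Tm = 2×2 + 4×10 = 44°C

44°C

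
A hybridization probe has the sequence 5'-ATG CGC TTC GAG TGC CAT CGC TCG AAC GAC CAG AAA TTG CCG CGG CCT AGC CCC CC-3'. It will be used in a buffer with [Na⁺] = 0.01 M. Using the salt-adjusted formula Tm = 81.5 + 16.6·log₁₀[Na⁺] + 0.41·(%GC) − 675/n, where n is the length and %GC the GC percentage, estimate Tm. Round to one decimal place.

62.6°C

Length n = 56. T=9, G=14, A=11, C=22
G+C = 36, so %GC = 36/56 × 100 = 64.286%
Salt term: 16.6 × (-2) = -33.2
GC term: 0.41 × 64.286 = 26.357; length term: −675/56 = −12.054
Tm = 81.5 + (-33.2) + 26.357 − 12.054 = 62.603 → 62.6°C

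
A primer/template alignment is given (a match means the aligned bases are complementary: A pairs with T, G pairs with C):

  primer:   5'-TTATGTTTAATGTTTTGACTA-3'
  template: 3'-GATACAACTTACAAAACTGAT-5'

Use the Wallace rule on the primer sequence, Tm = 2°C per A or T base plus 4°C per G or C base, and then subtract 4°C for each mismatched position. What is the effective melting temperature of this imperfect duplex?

Primer base counts: A=5, T=12, G=3, C=1 → A+T=17, G+C=4
Perfect-match Tm = 2(17) + 4(4) = 34 + 16 = 50°C
Mismatches (positions where the bases are not complementary): 2 (at positions 1, 8)
Effective Tm = 50 − 2×4 = 50 − 8 = 42°C

42°C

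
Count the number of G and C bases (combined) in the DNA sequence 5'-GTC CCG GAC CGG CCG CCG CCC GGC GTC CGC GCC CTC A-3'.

32

Base counts: G=12, A=2, T=3, C=20
G+C = 12 + 20 = 32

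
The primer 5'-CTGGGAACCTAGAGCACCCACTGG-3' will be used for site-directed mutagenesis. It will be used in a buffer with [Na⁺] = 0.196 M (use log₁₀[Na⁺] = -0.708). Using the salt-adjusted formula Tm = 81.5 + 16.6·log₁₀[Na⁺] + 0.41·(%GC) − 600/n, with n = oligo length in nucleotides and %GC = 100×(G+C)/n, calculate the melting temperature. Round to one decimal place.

70.4°C

Length n = 24. C=8, T=3, A=6, G=7
G+C = 15, so %GC = 15/24 × 100 = 62.5%
Salt term: 16.6 × (-0.708) = -11.753
GC term: 0.41 × 62.5 = 25.625; length term: −600/24 = −25
Tm = 81.5 + (-11.753) + 25.625 − 25 = 70.372 → 70.4°C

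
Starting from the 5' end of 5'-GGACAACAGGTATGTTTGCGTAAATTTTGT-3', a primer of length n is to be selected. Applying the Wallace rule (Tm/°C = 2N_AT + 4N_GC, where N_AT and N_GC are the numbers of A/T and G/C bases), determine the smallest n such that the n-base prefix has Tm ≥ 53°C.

n = 19

First 18 bases: GGACAACAGGTATGTTTG → Tm = 52°C (< 53°C)
First 19 bases: GGACAACAGGTATGTTTGC → Tm = 56°C (≥ 53°C)
Each additional base adds 2°C (A/T) or 4°C (G/C), so Tm is non-decreasing in n; n = 19 is the first length to reach 53°C.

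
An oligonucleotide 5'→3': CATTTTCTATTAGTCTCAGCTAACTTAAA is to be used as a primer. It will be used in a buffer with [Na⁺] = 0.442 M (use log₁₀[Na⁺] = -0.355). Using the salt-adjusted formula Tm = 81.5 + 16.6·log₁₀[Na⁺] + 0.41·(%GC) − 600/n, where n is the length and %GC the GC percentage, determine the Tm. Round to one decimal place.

66.2°C

Length n = 29. Base counts: A=9, T=12, C=6, G=2
G+C = 8, so %GC = 8/29 × 100 = 27.586%
Salt term: 16.6 × (-0.355) = -5.893
GC term: 0.41 × 27.586 = 11.31; length term: −600/29 = −20.69
Tm = 81.5 + (-5.893) + 11.31 − 20.69 = 66.227 → 66.2°C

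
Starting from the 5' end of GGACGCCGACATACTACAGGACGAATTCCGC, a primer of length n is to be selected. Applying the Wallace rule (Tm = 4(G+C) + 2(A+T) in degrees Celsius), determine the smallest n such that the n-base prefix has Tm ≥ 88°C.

n = 29

First 28 bases: GGACGCCGACATACTACAGGACGAATTC → Tm = 86°C (< 88°C)
First 29 bases: GGACGCCGACATACTACAGGACGAATTCC → Tm = 90°C (≥ 88°C)
Since every base adds ≥2°C, Tm only increases with n, so the threshold is first crossed at n = 29.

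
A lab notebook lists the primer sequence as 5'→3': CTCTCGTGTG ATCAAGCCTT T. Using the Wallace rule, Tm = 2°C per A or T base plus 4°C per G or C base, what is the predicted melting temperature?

62°C

T=8, G=4, C=6, A=3
So N_AT = 11 and N_GC = 10.
Tm = 2(11) + 4(10) = 22 + 40 = 62°C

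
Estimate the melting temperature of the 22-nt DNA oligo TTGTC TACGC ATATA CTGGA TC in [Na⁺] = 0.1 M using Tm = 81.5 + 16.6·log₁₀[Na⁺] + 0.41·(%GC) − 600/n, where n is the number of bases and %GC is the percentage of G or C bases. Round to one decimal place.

Length n = 22. Counting bases: G=4, T=8, C=5, A=5
G+C = 9, so %GC = 9/22 × 100 = 40.909%
Salt term: 16.6 × (-1) = -16.6
GC term: 0.41 × 40.909 = 16.773; length term: −600/22 = −27.273
Tm = 81.5 + (-16.6) + 16.773 − 27.273 = 54.4 → 54.4°C

54.4°C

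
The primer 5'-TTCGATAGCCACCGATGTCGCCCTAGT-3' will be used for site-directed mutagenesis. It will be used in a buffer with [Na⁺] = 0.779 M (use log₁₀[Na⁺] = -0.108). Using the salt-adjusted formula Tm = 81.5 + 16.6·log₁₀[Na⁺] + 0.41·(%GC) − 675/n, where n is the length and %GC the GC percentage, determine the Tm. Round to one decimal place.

Length n = 27. Scanning the sequence gives A=5, G=6, C=9, T=7.
G+C = 15, so %GC = 15/27 × 100 = 55.556%
Salt term: 16.6 × (-0.108) = -1.793
GC term: 0.41 × 55.556 = 22.778; length term: −675/27 = −25
Tm = 81.5 + (-1.793) + 22.778 − 25 = 77.485 → 77.5°C

77.5°C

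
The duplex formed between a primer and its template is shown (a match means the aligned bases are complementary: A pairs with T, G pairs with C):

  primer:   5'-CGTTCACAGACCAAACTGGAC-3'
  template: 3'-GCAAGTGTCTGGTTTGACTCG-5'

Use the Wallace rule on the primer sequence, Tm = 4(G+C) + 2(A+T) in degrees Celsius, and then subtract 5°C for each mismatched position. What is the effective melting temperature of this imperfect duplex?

54°C

Primer base counts: A=7, T=3, G=4, C=7 → A+T=10, G+C=11
Perfect-match Tm = 2(10) + 4(11) = 20 + 44 = 64°C
Mismatches (positions where the bases are not complementary): 2 (at positions 19, 20)
Effective Tm = 64 − 2×5 = 64 − 10 = 54°C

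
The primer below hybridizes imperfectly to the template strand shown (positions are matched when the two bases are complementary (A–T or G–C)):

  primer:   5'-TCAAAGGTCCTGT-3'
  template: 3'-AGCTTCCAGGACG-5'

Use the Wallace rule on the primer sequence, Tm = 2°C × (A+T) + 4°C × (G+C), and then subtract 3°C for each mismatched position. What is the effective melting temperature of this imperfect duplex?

Primer base counts: A=3, T=4, G=3, C=3 → A+T=7, G+C=6
Perfect-match Tm = 2(7) + 4(6) = 14 + 24 = 38°C
Mismatches (positions where the bases are not complementary): 2 (at positions 3, 13)
Effective Tm = 38 − 2×3 = 38 − 6 = 32°C

32°C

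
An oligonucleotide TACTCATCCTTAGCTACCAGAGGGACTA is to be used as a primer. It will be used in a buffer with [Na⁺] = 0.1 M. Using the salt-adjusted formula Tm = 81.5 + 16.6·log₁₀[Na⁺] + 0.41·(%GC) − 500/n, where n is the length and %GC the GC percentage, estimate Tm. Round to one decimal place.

66.1°C

Length n = 28. Base counts: G=5, C=8, T=7, A=8
G+C = 13, so %GC = 13/28 × 100 = 46.429%
Salt term: 16.6 × (-1) = -16.6
GC term: 0.41 × 46.429 = 19.036; length term: −500/28 = −17.857
Tm = 81.5 + (-16.6) + 19.036 − 17.857 = 66.079 → 66.1°C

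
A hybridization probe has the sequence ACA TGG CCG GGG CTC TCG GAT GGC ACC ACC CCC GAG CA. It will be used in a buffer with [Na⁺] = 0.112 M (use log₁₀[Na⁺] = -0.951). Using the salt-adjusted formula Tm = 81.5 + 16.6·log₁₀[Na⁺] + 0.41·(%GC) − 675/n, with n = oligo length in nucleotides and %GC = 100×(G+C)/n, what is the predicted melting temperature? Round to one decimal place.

77.1°C

Length n = 38. Counting bases: T=4, C=15, G=12, A=7
G+C = 27, so %GC = 27/38 × 100 = 71.053%
Salt term: 16.6 × (-0.951) = -15.787
GC term: 0.41 × 71.053 = 29.132; length term: −675/38 = −17.763
Tm = 81.5 + (-15.787) + 29.132 − 17.763 = 77.082 → 77.1°C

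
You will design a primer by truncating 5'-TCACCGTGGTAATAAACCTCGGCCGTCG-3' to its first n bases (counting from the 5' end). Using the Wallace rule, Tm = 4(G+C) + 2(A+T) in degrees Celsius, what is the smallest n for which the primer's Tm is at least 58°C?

n = 20

First 19 bases: TCACCGTGGTAATAAACCT → Tm = 54°C (< 58°C)
First 20 bases: TCACCGTGGTAATAAACCTC → Tm = 58°C (≥ 58°C)
Each additional base adds 2°C (A/T) or 4°C (G/C), so Tm is non-decreasing in n; n = 20 is the first length to reach 58°C.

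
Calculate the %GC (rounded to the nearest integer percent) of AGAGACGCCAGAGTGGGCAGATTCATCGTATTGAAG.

Base counts: G=12, C=6, T=7, A=11
G+C = 12 + 6 = 18 out of 36 bases
%GC = 18/36 × 100 = 50% ≈ 50%

50%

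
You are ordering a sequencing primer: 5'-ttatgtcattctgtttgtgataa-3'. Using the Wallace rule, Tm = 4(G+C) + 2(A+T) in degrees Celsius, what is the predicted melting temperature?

58°C

Counting bases: A=5, C=2, T=12, G=4
So N_AT = 17 and N_GC = 6.
Tm = 4·6 + 2·17 = 24 + 34 = 58°C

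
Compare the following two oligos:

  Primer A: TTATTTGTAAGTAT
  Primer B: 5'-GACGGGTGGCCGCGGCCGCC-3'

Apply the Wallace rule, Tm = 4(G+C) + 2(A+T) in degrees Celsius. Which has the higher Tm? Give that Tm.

Primer A: A+T=12, G+C=2 → Tm = 2(12)+4(2) = 32°C
Primer B: A+T=2, G+C=18 → Tm = 2(2)+4(18) = 76°C
32°C vs 76°C → primer B is higher.

Primer B, 76°C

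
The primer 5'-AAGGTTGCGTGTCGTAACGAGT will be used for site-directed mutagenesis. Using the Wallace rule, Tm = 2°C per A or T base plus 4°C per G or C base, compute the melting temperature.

66°C

A=5, T=6, G=8, C=3
AT pairs contribute 11, GC pairs contribute 11.
Tm = 2×11 + 4×11 = 66°C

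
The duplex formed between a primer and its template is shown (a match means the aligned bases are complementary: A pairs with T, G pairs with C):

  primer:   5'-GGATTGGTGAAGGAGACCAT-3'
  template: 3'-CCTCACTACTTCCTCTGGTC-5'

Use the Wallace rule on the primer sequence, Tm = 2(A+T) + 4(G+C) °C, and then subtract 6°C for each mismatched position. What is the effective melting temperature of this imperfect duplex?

42°C

Primer base counts: A=6, T=4, G=8, C=2 → A+T=10, G+C=10
Perfect-match Tm = 2(10) + 4(10) = 20 + 40 = 60°C
Mismatches (positions where the bases are not complementary): 3 (at positions 4, 7, 20)
Effective Tm = 60 − 3×6 = 60 − 18 = 42°C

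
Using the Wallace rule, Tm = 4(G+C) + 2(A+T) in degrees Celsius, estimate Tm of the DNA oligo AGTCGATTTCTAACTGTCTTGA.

Counting bases: T=9, G=4, C=4, A=5
A+T = 14, G+C = 8
Tm = 2×14 + 4×8 = 60°C

60°C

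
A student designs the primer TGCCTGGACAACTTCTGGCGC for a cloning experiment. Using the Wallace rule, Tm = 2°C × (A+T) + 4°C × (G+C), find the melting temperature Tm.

68°C

Counting bases: T=5, G=6, C=7, A=3
AT pairs contribute 8, GC pairs contribute 13.
Tm = 2(8) + 4(13) = 16 + 52 = 68°C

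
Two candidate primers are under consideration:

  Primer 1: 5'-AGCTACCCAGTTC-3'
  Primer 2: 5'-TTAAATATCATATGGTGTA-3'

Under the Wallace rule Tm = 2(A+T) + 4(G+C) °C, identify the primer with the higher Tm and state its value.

Primer 1: A+T=6, G+C=7 → Tm = 2(6)+4(7) = 40°C
Primer 2: A+T=15, G+C=4 → Tm = 2(15)+4(4) = 46°C
40°C vs 46°C → primer 2 is higher.

Primer 2, 46°C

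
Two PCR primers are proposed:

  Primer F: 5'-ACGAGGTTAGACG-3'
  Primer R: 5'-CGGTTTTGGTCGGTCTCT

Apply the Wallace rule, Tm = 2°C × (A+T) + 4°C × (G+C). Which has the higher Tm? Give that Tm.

Primer R, 56°C

Primer F: A+T=6, G+C=7 → Tm = 2(6)+4(7) = 40°C
Primer R: A+T=8, G+C=10 → Tm = 2(8)+4(10) = 56°C
40°C vs 56°C → primer R is higher.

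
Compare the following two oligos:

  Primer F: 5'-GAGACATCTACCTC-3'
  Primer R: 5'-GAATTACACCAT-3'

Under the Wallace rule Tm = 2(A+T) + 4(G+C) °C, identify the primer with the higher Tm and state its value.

Primer F: A+T=7, G+C=7 → Tm = 2(7)+4(7) = 42°C
Primer R: A+T=8, G+C=4 → Tm = 2(8)+4(4) = 32°C
42°C vs 32°C → primer F is higher.

Primer F, 42°C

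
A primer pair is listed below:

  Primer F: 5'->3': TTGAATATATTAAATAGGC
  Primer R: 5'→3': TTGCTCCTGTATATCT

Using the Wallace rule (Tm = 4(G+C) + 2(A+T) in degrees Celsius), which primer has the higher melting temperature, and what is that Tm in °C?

Primer F, 46°C

Primer F: A+T=15, G+C=4 → Tm = 2(15)+4(4) = 46°C
Primer R: A+T=10, G+C=6 → Tm = 2(10)+4(6) = 44°C
46°C vs 44°C → primer F is higher.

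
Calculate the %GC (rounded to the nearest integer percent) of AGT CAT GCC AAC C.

Base counts: C=5, A=4, T=2, G=2
G+C = 2 + 5 = 7 out of 13 bases
%GC = 7/13 × 100 = 53.85% ≈ 54%

54%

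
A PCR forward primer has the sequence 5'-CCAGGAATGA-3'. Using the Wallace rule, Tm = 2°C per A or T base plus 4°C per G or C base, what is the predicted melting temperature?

30°C

Base counts: G=3, T=1, C=2, A=4
A+T = 5, G+C = 5
Tm = 4·5 + 2·5 = 20 + 10 = 30°C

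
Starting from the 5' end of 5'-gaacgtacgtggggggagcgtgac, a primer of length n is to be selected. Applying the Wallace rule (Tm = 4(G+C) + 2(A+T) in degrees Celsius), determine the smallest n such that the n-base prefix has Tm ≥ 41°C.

n = 13

First 12 bases: GAACGTACGTGG → Tm = 38°C (< 41°C)
First 13 bases: GAACGTACGTGGG → Tm = 42°C (≥ 41°C)
Since every base adds ≥2°C, Tm only increases with n, so the threshold is first crossed at n = 13.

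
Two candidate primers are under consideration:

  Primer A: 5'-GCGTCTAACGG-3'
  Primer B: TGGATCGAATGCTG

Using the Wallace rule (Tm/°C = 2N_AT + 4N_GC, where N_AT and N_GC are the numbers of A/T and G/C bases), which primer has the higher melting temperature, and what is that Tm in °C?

Primer B, 42°C

Primer A: A+T=4, G+C=7 → Tm = 2(4)+4(7) = 36°C
Primer B: A+T=7, G+C=7 → Tm = 2(7)+4(7) = 42°C
36°C vs 42°C → primer B is higher.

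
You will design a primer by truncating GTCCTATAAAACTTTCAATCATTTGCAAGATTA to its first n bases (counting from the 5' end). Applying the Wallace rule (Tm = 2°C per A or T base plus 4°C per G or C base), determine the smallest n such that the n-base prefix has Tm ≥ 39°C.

n = 16

First 15 bases: GTCCTATAAAACTTT → Tm = 38°C (< 39°C)
First 16 bases: GTCCTATAAAACTTTC → Tm = 42°C (≥ 39°C)
Each additional base adds 2°C (A/T) or 4°C (G/C), so Tm is non-decreasing in n; n = 16 is the first length to reach 39°C.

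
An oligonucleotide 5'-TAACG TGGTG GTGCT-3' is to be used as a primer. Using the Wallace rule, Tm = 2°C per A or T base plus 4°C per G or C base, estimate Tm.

Base counts: C=2, A=2, T=5, G=6
AT pairs contribute 7, GC pairs contribute 8.
Tm = 4·8 + 2·7 = 32 + 14 = 46°C

46°C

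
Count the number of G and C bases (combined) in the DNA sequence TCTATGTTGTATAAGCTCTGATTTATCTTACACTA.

G=4, T=16, C=6, A=9
G+C = 4 + 6 = 10

10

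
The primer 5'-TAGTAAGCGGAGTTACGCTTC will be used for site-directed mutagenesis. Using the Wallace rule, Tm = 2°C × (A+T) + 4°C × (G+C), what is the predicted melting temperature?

Scanning the sequence gives C=4, T=6, A=5, G=6.
AT pairs contribute 11, GC pairs contribute 10.
Tm = 4·10 + 2·11 = 40 + 22 = 62°C

62°C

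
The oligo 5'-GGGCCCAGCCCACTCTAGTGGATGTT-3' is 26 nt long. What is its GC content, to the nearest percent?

Base counts: A=4, C=8, T=6, G=8
G+C = 8 + 8 = 16 out of 26 bases
%GC = 16/26 × 100 = 61.54% ≈ 62%

62%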